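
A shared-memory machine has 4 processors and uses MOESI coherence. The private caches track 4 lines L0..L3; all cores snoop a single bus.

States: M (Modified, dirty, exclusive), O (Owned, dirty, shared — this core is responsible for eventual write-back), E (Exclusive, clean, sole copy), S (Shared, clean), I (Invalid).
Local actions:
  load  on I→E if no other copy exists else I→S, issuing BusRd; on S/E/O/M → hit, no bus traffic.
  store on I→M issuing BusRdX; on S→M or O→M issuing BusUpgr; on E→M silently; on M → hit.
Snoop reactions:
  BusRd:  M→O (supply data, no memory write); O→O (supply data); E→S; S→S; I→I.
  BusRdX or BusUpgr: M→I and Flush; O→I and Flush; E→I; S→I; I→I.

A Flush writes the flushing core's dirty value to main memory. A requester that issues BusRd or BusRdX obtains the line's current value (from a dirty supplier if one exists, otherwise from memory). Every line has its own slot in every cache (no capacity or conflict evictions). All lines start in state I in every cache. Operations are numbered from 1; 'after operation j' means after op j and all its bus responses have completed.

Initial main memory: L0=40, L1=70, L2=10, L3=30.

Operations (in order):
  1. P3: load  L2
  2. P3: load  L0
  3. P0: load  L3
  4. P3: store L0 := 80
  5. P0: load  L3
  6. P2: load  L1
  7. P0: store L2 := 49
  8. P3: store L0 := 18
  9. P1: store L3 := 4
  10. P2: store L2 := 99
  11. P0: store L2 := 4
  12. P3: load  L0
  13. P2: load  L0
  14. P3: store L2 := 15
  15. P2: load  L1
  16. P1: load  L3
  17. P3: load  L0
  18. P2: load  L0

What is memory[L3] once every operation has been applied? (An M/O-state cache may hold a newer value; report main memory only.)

  op1 P3: load  L2 → I/I/I/E on L2; bus BusRd; mem=10
  op2 P3: load  L0 → I/I/I/E on L0; bus BusRd; mem=40
  op3 P0: load  L3 → E/I/I/I on L3; bus BusRd; mem=30
  op4 P3: store L0 := 80 → I/I/I/M on L0; bus (none); mem=40
  op5 P0: load  L3 → E/I/I/I on L3; bus (none); mem=30
  op6 P2: load  L1 → I/I/E/I on L1; bus BusRd; mem=70
  op7 P0: store L2 := 49 → M/I/I/I on L2; bus BusRdX; mem=10
  op8 P3: store L0 := 18 → I/I/I/M on L0; bus (none); mem=40
  op9 P1: store L3 := 4 → I/M/I/I on L3; bus BusRdX; mem=30
  op10 P2: store L2 := 99 → I/I/M/I on L2; bus BusRdX Flush; mem=49
  op11 P0: store L2 := 4 → M/I/I/I on L2; bus BusRdX Flush; mem=99
  op12 P3: load  L0 → I/I/I/M on L0; bus (none); mem=40
  op13 P2: load  L0 → I/I/S/O on L0; bus BusRd; mem=40
  op14 P3: store L2 := 15 → I/I/I/M on L2; bus BusRdX Flush; mem=4
  op15 P2: load  L1 → I/I/E/I on L1; bus (none); mem=70
  op16 P1: load  L3 → I/M/I/I on L3; bus (none); mem=30
  op17 P3: load  L0 → I/I/S/O on L0; bus (none); mem=40
  op18 P2: load  L0 → I/I/S/O on L0; bus (none); mem=40

memory[L3] = 30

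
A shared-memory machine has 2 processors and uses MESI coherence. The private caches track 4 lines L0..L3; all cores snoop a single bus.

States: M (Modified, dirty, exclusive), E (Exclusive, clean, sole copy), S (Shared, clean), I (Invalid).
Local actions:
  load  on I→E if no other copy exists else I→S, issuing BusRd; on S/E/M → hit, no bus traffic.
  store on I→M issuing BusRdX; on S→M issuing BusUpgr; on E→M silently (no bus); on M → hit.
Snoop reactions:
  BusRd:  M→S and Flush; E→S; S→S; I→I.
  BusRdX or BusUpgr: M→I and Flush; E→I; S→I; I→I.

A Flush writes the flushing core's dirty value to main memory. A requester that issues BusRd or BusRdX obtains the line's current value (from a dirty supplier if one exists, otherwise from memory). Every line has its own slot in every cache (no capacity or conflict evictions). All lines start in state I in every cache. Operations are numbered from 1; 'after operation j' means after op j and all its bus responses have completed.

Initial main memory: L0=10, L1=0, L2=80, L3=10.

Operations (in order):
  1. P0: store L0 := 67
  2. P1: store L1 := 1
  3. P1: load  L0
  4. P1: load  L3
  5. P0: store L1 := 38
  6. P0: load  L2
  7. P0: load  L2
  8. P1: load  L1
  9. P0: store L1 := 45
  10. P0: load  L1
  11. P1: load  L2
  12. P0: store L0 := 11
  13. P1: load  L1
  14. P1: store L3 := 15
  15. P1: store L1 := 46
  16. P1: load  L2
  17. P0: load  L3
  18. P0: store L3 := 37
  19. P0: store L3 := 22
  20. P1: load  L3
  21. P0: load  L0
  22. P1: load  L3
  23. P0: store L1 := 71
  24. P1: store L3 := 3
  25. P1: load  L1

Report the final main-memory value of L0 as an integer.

memory[L0] = 67

  op1 P0: store L0 := 67 → M/I on L0; bus BusRdX; mem=10
  op2 P1: store L1 := 1 → I/M on L1; bus BusRdX; mem=0
  op3 P1: load  L0 → S/S on L0; bus BusRd Flush; mem=67
  op4 P1: load  L3 → I/E on L3; bus BusRd; mem=10
  op5 P0: store L1 := 38 → M/I on L1; bus BusRdX Flush; mem=1
  op6 P0: load  L2 → E/I on L2; bus BusRd; mem=80
  op7 P0: load  L2 → E/I on L2; bus (none); mem=80
  op8 P1: load  L1 → S/S on L1; bus BusRd Flush; mem=38
  op9 P0: store L1 := 45 → M/I on L1; bus BusUpgr; mem=38
  op10 P0: load  L1 → M/I on L1; bus (none); mem=38
  op11 P1: load  L2 → S/S on L2; bus BusRd; mem=80
  op12 P0: store L0 := 11 → M/I on L0; bus BusUpgr; mem=67
  op13 P1: load  L1 → S/S on L1; bus BusRd Flush; mem=45
  op14 P1: store L3 := 15 → I/M on L3; bus (none); mem=10
  op15 P1: store L1 := 46 → I/M on L1; bus BusUpgr; mem=45
  op16 P1: load  L2 → S/S on L2; bus (none); mem=80
  op17 P0: load  L3 → S/S on L3; bus BusRd Flush; mem=15
  op18 P0: store L3 := 37 → M/I on L3; bus BusUpgr; mem=15
  op19 P0: store L3 := 22 → M/I on L3; bus (none); mem=15
  op20 P1: load  L3 → S/S on L3; bus BusRd Flush; mem=22
  op21 P0: load  L0 → M/I on L0; bus (none); mem=67
  op22 P1: load  L3 → S/S on L3; bus (none); mem=22
  op23 P0: store L1 := 71 → M/I on L1; bus BusRdX Flush; mem=46
  op24 P1: store L3 := 3 → I/M on L3; bus BusUpgr; mem=22
  op25 P1: load  L1 → S/S on L1; bus BusRd Flush; mem=71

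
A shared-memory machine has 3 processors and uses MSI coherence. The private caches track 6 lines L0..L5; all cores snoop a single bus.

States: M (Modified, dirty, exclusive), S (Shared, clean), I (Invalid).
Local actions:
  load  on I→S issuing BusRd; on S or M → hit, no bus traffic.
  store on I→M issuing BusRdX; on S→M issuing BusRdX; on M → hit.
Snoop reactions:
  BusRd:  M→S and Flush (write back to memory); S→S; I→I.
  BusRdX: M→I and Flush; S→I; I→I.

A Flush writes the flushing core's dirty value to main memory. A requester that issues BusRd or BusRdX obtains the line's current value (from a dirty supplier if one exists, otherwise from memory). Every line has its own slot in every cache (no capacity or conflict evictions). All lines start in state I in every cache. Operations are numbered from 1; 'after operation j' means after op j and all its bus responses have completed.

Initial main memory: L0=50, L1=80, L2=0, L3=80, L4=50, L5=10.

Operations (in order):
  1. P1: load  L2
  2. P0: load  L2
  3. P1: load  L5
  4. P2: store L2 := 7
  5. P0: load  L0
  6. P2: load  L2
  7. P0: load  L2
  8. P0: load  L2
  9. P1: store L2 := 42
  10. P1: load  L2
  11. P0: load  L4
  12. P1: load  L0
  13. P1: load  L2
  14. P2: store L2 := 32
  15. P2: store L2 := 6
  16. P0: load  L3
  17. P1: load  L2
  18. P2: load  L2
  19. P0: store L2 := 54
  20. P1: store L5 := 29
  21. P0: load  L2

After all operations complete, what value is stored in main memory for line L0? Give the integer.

[1] P1: load  L2 | P0:I, P1:S(0), P2:I | bus: BusRd
[2] P0: load  L2 | P0:S(0), P1:S(0), P2:I | bus: BusRd
[3] P1: load  L5 | P0:I, P1:S(10), P2:I | bus: BusRd
[4] P2: store L2 := 7 | P0:I, P1:I, P2:M(7) | bus: BusRdX
[5] P0: load  L0 | P0:S(50), P1:I, P2:I | bus: BusRd
[6] P2: load  L2 | P0:I, P1:I, P2:M(7) | bus: none
[7] P0: load  L2 | P0:S(7), P1:I, P2:S(7) | bus: BusRd,Flush
[8] P0: load  L2 | P0:S(7), P1:I, P2:S(7) | bus: none
[9] P1: store L2 := 42 | P0:I, P1:M(42), P2:I | bus: BusRdX
[10] P1: load  L2 | P0:I, P1:M(42), P2:I | bus: none
[11] P0: load  L4 | P0:S(50), P1:I, P2:I | bus: BusRd
[12] P1: load  L0 | P0:S(50), P1:S(50), P2:I | bus: BusRd
[13] P1: load  L2 | P0:I, P1:M(42), P2:I | bus: none
[14] P2: store L2 := 32 | P0:I, P1:I, P2:M(32) | bus: BusRdX,Flush
[15] P2: store L2 := 6 | P0:I, P1:I, P2:M(6) | bus: none
[16] P0: load  L3 | P0:S(80), P1:I, P2:I | bus: BusRd
[17] P1: load  L2 | P0:I, P1:S(6), P2:S(6) | bus: BusRd,Flush
[18] P2: load  L2 | P0:I, P1:S(6), P2:S(6) | bus: none
[19] P0: store L2 := 54 | P0:M(54), P1:I, P2:I | bus: BusRdX
[20] P1: store L5 := 29 | P0:I, P1:M(29), P2:I | bus: BusRdX
[21] P0: load  L2 | P0:M(54), P1:I, P2:I | bus: none

memory[L0] = 50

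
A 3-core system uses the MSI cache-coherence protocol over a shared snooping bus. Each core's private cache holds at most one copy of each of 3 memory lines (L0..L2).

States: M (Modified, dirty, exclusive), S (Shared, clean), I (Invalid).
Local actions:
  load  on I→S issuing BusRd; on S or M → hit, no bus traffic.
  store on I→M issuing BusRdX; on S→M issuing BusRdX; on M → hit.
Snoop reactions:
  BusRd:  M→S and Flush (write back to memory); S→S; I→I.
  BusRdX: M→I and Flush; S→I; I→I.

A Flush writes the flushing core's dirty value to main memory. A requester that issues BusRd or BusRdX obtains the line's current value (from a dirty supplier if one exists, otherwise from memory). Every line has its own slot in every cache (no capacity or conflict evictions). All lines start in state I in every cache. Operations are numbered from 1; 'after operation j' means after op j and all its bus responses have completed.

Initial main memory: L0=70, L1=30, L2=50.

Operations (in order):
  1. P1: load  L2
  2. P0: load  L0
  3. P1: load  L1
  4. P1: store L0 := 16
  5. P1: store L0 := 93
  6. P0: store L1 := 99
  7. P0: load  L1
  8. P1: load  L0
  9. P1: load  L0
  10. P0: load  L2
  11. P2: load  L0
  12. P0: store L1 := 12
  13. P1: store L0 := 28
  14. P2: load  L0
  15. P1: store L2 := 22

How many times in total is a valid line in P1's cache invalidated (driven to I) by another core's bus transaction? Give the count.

[1] P1: load  L2 | P0:I, P1:S(50), P2:I | bus: BusRd
[2] P0: load  L0 | P0:S(70), P1:I, P2:I | bus: BusRd
[3] P1: load  L1 | P0:I, P1:S(30), P2:I | bus: BusRd
[4] P1: store L0 := 16 | P0:I, P1:M(16), P2:I | bus: BusRdX
[5] P1: store L0 := 93 | P0:I, P1:M(93), P2:I | bus: none
[6] P0: store L1 := 99 | P0:M(99), P1:I, P2:I | bus: BusRdX
[7] P0: load  L1 | P0:M(99), P1:I, P2:I | bus: none
[8] P1: load  L0 | P0:I, P1:M(93), P2:I | bus: none
[9] P1: load  L0 | P0:I, P1:M(93), P2:I | bus: none
[10] P0: load  L2 | P0:S(50), P1:S(50), P2:I | bus: BusRd
[11] P2: load  L0 | P0:I, P1:S(93), P2:S(93) | bus: BusRd,Flush
[12] P0: store L1 := 12 | P0:M(12), P1:I, P2:I | bus: none
[13] P1: store L0 := 28 | P0:I, P1:M(28), P2:I | bus: BusRdX
[14] P2: load  L0 | P0:I, P1:S(28), P2:S(28) | bus: BusRd,Flush
[15] P1: store L2 := 22 | P0:I, P1:M(22), P2:I | bus: BusRdX

invalidations = 1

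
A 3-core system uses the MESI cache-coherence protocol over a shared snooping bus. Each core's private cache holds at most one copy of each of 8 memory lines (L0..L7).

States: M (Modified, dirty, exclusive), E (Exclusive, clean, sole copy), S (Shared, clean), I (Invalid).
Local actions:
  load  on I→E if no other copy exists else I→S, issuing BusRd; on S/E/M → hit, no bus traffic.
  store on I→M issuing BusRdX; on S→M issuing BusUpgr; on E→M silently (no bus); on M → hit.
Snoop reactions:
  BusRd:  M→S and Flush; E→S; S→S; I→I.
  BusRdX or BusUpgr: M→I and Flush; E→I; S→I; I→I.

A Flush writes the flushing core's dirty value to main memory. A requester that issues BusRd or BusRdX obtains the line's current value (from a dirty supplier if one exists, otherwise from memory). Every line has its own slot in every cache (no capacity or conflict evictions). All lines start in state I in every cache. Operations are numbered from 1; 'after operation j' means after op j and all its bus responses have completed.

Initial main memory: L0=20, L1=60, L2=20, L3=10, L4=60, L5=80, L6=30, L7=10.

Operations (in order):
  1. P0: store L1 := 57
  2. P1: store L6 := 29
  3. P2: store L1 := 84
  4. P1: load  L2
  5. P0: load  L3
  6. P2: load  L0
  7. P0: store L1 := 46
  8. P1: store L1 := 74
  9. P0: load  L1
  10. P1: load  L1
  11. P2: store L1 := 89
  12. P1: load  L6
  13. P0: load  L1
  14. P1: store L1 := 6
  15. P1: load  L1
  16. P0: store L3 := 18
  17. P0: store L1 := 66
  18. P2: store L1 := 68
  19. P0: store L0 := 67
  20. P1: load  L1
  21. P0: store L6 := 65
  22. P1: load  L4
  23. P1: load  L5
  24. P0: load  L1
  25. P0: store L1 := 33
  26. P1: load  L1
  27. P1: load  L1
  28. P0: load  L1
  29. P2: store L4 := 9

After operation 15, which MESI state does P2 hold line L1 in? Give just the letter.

state = I

  op1 P0: store L1 := 57 → M/I/I on L1; bus BusRdX; mem=60
  op2 P1: store L6 := 29 → I/M/I on L6; bus BusRdX; mem=30
  op3 P2: store L1 := 84 → I/I/M on L1; bus BusRdX Flush; mem=57
  op4 P1: load  L2 → I/E/I on L2; bus BusRd; mem=20
  op5 P0: load  L3 → E/I/I on L3; bus BusRd; mem=10
  op6 P2: load  L0 → I/I/E on L0; bus BusRd; mem=20
  op7 P0: store L1 := 46 → M/I/I on L1; bus BusRdX Flush; mem=84
  op8 P1: store L1 := 74 → I/M/I on L1; bus BusRdX Flush; mem=46
  op9 P0: load  L1 → S/S/I on L1; bus BusRd Flush; mem=74
  op10 P1: load  L1 → S/S/I on L1; bus (none); mem=74
  op11 P2: store L1 := 89 → I/I/M on L1; bus BusRdX; mem=74
  op12 P1: load  L6 → I/M/I on L6; bus (none); mem=30
  op13 P0: load  L1 → S/I/S on L1; bus BusRd Flush; mem=89
  op14 P1: store L1 := 6 → I/M/I on L1; bus BusRdX; mem=89
  op15 P1: load  L1 → I/M/I on L1; bus (none); mem=89
  op16 P0: store L3 := 18 → M/I/I on L3; bus (none); mem=10
  op17 P0: store L1 := 66 → M/I/I on L1; bus BusRdX Flush; mem=6
  op18 P2: store L1 := 68 → I/I/M on L1; bus BusRdX Flush; mem=66
  op19 P0: store L0 := 67 → M/I/I on L0; bus BusRdX; mem=20
  op20 P1: load  L1 → I/S/S on L1; bus BusRd Flush; mem=68
  op21 P0: store L6 := 65 → M/I/I on L6; bus BusRdX Flush; mem=29
  op22 P1: load  L4 → I/E/I on L4; bus BusRd; mem=60
  op23 P1: load  L5 → I/E/I on L5; bus BusRd; mem=80
  op24 P0: load  L1 → S/S/S on L1; bus BusRd; mem=68
  op25 P0: store L1 := 33 → M/I/I on L1; bus BusUpgr; mem=68
  op26 P1: load  L1 → S/S/I on L1; bus BusRd Flush; mem=33
  op27 P1: load  L1 → S/S/I on L1; bus (none); mem=33
  op28 P0: load  L1 → S/S/I on L1; bus (none); mem=33
  op29 P2: store L4 := 9 → I/I/M on L4; bus BusRdX; mem=60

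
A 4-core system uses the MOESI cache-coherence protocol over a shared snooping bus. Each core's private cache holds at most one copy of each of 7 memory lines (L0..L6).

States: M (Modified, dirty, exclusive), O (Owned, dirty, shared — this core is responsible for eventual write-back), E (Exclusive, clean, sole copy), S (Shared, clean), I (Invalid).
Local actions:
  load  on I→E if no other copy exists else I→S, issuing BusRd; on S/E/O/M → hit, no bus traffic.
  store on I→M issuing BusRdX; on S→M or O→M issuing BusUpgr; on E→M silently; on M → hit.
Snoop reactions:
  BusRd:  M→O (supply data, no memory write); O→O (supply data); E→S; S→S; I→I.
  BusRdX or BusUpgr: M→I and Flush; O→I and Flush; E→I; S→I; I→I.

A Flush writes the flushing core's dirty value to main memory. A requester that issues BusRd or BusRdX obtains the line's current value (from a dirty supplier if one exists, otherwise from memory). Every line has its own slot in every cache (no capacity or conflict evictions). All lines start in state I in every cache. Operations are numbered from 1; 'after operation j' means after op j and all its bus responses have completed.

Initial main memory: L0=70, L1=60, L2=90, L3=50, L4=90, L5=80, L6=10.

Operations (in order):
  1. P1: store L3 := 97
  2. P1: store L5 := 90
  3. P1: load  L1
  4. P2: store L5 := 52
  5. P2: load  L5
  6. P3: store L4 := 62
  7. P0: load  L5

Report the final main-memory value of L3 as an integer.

memory[L3] = 50

1. P1: store L3 := 97  bus=[BusRdX]  L3: P0=I P1=M P2=I P3=I  mem[L3]=50
2. P1: store L5 := 90  bus=[BusRdX]  L5: P0=I P1=M P2=I P3=I  mem[L5]=80
3. P1: load  L1  bus=[BusRd]  L1: P0=I P1=E P2=I P3=I  mem[L1]=60
4. P2: store L5 := 52  bus=[BusRdX,Flush]  L5: P0=I P1=I P2=M P3=I  mem[L5]=90
5. P2: load  L5  bus=[-]  L5: P0=I P1=I P2=M P3=I  mem[L5]=90
6. P3: store L4 := 62  bus=[BusRdX]  L4: P0=I P1=I P2=I P3=M  mem[L4]=90
7. P0: load  L5  bus=[BusRd]  L5: P0=S P1=I P2=O P3=I  mem[L5]=90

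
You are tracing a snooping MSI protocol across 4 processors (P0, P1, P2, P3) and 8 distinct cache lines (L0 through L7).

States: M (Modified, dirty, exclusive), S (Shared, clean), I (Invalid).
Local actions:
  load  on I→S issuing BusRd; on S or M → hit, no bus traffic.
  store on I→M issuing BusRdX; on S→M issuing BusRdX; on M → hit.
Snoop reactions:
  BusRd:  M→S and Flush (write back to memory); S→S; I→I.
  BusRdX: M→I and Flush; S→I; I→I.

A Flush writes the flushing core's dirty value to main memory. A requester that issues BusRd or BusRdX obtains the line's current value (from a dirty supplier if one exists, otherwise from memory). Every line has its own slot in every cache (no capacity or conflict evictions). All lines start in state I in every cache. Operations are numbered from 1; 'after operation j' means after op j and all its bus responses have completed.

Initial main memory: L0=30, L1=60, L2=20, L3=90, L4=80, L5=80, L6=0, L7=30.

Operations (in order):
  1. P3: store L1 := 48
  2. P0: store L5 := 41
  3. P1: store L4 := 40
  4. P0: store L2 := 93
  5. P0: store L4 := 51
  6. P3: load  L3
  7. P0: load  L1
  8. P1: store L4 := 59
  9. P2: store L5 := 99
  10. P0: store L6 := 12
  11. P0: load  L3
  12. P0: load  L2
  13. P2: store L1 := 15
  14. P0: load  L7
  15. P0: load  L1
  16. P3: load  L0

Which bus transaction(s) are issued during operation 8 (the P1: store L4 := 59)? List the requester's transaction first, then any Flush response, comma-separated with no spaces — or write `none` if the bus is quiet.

bus = BusRdX,Flush

[1] P3: store L1 := 48 | P0:I, P1:I, P2:I, P3:M(48) | bus: BusRdX
[2] P0: store L5 := 41 | P0:M(41), P1:I, P2:I, P3:I | bus: BusRdX
[3] P1: store L4 := 40 | P0:I, P1:M(40), P2:I, P3:I | bus: BusRdX
[4] P0: store L2 := 93 | P0:M(93), P1:I, P2:I, P3:I | bus: BusRdX
[5] P0: store L4 := 51 | P0:M(51), P1:I, P2:I, P3:I | bus: BusRdX,Flush
[6] P3: load  L3 | P0:I, P1:I, P2:I, P3:S(90) | bus: BusRd
[7] P0: load  L1 | P0:S(48), P1:I, P2:I, P3:S(48) | bus: BusRd,Flush
[8] P1: store L4 := 59 | P0:I, P1:M(59), P2:I, P3:I | bus: BusRdX,Flush
[9] P2: store L5 := 99 | P0:I, P1:I, P2:M(99), P3:I | bus: BusRdX,Flush
[10] P0: store L6 := 12 | P0:M(12), P1:I, P2:I, P3:I | bus: BusRdX
[11] P0: load  L3 | P0:S(90), P1:I, P2:I, P3:S(90) | bus: BusRd
[12] P0: load  L2 | P0:M(93), P1:I, P2:I, P3:I | bus: none
[13] P2: store L1 := 15 | P0:I, P1:I, P2:M(15), P3:I | bus: BusRdX
[14] P0: load  L7 | P0:S(30), P1:I, P2:I, P3:I | bus: BusRd
[15] P0: load  L1 | P0:S(15), P1:I, P2:S(15), P3:I | bus: BusRd,Flush
[16] P3: load  L0 | P0:I, P1:I, P2:I, P3:S(30) | bus: BusRd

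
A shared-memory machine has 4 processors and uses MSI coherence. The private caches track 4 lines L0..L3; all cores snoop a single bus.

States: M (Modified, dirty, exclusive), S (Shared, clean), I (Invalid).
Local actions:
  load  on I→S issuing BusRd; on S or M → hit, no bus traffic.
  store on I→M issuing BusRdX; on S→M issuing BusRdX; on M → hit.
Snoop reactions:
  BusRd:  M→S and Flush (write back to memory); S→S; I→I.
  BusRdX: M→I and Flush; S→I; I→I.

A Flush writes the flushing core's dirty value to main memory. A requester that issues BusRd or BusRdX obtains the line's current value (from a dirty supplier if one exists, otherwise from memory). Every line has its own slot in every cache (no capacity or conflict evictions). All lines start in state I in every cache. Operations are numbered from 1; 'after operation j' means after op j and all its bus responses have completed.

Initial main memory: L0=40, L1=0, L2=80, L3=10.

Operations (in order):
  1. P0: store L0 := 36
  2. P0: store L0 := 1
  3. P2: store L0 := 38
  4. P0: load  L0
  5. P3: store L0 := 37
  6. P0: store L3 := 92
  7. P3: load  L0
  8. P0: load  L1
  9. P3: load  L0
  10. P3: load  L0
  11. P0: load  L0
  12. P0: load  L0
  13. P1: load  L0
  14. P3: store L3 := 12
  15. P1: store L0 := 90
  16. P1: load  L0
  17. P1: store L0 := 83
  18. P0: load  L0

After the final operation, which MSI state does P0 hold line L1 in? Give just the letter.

state = S

[1] P0: store L0 := 36 | P0:M(36), P1:I, P2:I, P3:I | bus: BusRdX
[2] P0: store L0 := 1 | P0:M(1), P1:I, P2:I, P3:I | bus: none
[3] P2: store L0 := 38 | P0:I, P1:I, P2:M(38), P3:I | bus: BusRdX,Flush
[4] P0: load  L0 | P0:S(38), P1:I, P2:S(38), P3:I | bus: BusRd,Flush
[5] P3: store L0 := 37 | P0:I, P1:I, P2:I, P3:M(37) | bus: BusRdX
[6] P0: store L3 := 92 | P0:M(92), P1:I, P2:I, P3:I | bus: BusRdX
[7] P3: load  L0 | P0:I, P1:I, P2:I, P3:M(37) | bus: none
[8] P0: load  L1 | P0:S(0), P1:I, P2:I, P3:I | bus: BusRd
[9] P3: load  L0 | P0:I, P1:I, P2:I, P3:M(37) | bus: none
[10] P3: load  L0 | P0:I, P1:I, P2:I, P3:M(37) | bus: none
[11] P0: load  L0 | P0:S(37), P1:I, P2:I, P3:S(37) | bus: BusRd,Flush
[12] P0: load  L0 | P0:S(37), P1:I, P2:I, P3:S(37) | bus: none
[13] P1: load  L0 | P0:S(37), P1:S(37), P2:I, P3:S(37) | bus: BusRd
[14] P3: store L3 := 12 | P0:I, P1:I, P2:I, P3:M(12) | bus: BusRdX,Flush
[15] P1: store L0 := 90 | P0:I, P1:M(90), P2:I, P3:I | bus: BusRdX
[16] P1: load  L0 | P0:I, P1:M(90), P2:I, P3:I | bus: none
[17] P1: store L0 := 83 | P0:I, P1:M(83), P2:I, P3:I | bus: none
[18] P0: load  L0 | P0:S(83), P1:S(83), P2:I, P3:I | bus: BusRd,Flush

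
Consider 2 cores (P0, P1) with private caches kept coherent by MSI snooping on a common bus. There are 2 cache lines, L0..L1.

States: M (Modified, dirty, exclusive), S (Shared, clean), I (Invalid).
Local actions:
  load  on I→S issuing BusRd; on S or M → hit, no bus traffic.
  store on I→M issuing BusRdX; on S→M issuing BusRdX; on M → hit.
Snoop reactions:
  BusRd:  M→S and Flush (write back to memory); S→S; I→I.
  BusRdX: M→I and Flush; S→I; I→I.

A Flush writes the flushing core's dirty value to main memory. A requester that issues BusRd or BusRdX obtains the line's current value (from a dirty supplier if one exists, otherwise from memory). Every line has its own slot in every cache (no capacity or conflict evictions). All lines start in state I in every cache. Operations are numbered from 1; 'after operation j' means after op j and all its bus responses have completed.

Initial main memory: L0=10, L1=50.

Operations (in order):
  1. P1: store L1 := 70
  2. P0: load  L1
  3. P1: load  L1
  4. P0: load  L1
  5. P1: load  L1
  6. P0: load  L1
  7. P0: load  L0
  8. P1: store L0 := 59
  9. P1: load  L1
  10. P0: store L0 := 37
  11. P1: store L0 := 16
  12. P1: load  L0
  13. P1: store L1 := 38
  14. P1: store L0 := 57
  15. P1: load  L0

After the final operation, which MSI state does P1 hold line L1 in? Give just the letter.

state = M

  op1 P1: store L1 := 70 → I/M on L1; bus BusRdX; mem=50
  op2 P0: load  L1 → S/S on L1; bus BusRd Flush; mem=70
  op3 P1: load  L1 → S/S on L1; bus (none); mem=70
  op4 P0: load  L1 → S/S on L1; bus (none); mem=70
  op5 P1: load  L1 → S/S on L1; bus (none); mem=70
  op6 P0: load  L1 → S/S on L1; bus (none); mem=70
  op7 P0: load  L0 → S/I on L0; bus BusRd; mem=10
  op8 P1: store L0 := 59 → I/M on L0; bus BusRdX; mem=10
  op9 P1: load  L1 → S/S on L1; bus (none); mem=70
  op10 P0: store L0 := 37 → M/I on L0; bus BusRdX Flush; mem=59
  op11 P1: store L0 := 16 → I/M on L0; bus BusRdX Flush; mem=37
  op12 P1: load  L0 → I/M on L0; bus (none); mem=37
  op13 P1: store L1 := 38 → I/M on L1; bus BusRdX; mem=70
  op14 P1: store L0 := 57 → I/M on L0; bus (none); mem=37
  op15 P1: load  L0 → I/M on L0; bus (none); mem=37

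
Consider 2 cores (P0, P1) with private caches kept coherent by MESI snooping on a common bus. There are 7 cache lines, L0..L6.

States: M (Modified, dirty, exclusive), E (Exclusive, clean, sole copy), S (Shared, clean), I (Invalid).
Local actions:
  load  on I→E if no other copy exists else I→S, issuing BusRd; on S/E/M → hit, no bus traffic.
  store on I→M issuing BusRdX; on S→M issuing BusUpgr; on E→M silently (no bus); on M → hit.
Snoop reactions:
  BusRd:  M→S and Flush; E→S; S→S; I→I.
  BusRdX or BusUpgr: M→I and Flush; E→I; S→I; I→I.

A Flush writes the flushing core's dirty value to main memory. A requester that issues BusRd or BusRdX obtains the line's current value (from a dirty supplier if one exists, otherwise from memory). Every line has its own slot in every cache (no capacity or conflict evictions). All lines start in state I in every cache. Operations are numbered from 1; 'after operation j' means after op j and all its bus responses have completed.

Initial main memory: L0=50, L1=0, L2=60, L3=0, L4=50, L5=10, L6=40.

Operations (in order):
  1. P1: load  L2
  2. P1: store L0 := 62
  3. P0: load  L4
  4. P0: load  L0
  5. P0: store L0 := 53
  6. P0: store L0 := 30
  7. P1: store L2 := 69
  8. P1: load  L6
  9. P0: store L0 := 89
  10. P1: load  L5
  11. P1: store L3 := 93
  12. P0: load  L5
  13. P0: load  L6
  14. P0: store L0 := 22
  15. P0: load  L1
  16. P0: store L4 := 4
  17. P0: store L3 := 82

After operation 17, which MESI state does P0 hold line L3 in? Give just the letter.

state = M

[1] P1: load  L2 | P0:I, P1:E(60) | bus: BusRd
[2] P1: store L0 := 62 | P0:I, P1:M(62) | bus: BusRdX
[3] P0: load  L4 | P0:E(50), P1:I | bus: BusRd
[4] P0: load  L0 | P0:S(62), P1:S(62) | bus: BusRd,Flush
[5] P0: store L0 := 53 | P0:M(53), P1:I | bus: BusUpgr
[6] P0: store L0 := 30 | P0:M(30), P1:I | bus: none
[7] P1: store L2 := 69 | P0:I, P1:M(69) | bus: none
[8] P1: load  L6 | P0:I, P1:E(40) | bus: BusRd
[9] P0: store L0 := 89 | P0:M(89), P1:I | bus: none
[10] P1: load  L5 | P0:I, P1:E(10) | bus: BusRd
[11] P1: store L3 := 93 | P0:I, P1:M(93) | bus: BusRdX
[12] P0: load  L5 | P0:S(10), P1:S(10) | bus: BusRd
[13] P0: load  L6 | P0:S(40), P1:S(40) | bus: BusRd
[14] P0: store L0 := 22 | P0:M(22), P1:I | bus: none
[15] P0: load  L1 | P0:E(0), P1:I | bus: BusRd
[16] P0: store L4 := 4 | P0:M(4), P1:I | bus: none
[17] P0: store L3 := 82 | P0:M(82), P1:I | bus: BusRdX,Flush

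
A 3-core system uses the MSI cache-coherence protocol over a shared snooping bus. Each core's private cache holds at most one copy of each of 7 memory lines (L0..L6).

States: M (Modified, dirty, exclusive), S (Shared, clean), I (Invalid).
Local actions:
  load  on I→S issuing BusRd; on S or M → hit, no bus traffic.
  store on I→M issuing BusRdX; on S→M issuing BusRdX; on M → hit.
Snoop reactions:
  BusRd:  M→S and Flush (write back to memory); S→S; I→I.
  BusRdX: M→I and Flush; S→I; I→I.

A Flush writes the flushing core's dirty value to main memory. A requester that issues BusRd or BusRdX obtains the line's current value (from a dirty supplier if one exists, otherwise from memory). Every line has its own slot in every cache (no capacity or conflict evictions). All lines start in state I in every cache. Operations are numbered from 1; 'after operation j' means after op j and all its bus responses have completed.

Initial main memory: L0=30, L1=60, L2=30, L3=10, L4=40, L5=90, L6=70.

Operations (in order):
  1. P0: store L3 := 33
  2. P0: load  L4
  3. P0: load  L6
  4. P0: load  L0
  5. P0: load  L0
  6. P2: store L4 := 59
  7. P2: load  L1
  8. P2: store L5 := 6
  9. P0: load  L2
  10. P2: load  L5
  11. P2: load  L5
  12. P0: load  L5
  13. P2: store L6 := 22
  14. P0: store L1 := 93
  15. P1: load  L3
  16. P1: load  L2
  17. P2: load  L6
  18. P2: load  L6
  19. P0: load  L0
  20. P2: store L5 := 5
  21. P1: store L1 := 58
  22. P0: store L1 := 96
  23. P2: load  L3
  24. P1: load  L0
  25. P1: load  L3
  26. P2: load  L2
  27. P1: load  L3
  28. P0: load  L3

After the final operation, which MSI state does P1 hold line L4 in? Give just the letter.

state = I

  op1 P0: store L3 := 33 → M/I/I on L3; bus BusRdX; mem=10
  op2 P0: load  L4 → S/I/I on L4; bus BusRd; mem=40
  op3 P0: load  L6 → S/I/I on L6; bus BusRd; mem=70
  op4 P0: load  L0 → S/I/I on L0; bus BusRd; mem=30
  op5 P0: load  L0 → S/I/I on L0; bus (none); mem=30
  op6 P2: store L4 := 59 → I/I/M on L4; bus BusRdX; mem=40
  op7 P2: load  L1 → I/I/S on L1; bus BusRd; mem=60
  op8 P2: store L5 := 6 → I/I/M on L5; bus BusRdX; mem=90
  op9 P0: load  L2 → S/I/I on L2; bus BusRd; mem=30
  op10 P2: load  L5 → I/I/M on L5; bus (none); mem=90
  op11 P2: load  L5 → I/I/M on L5; bus (none); mem=90
  op12 P0: load  L5 → S/I/S on L5; bus BusRd Flush; mem=6
  op13 P2: store L6 := 22 → I/I/M on L6; bus BusRdX; mem=70
  op14 P0: store L1 := 93 → M/I/I on L1; bus BusRdX; mem=60
  op15 P1: load  L3 → S/S/I on L3; bus BusRd Flush; mem=33
  op16 P1: load  L2 → S/S/I on L2; bus BusRd; mem=30
  op17 P2: load  L6 → I/I/M on L6; bus (none); mem=70
  op18 P2: load  L6 → I/I/M on L6; bus (none); mem=70
  op19 P0: load  L0 → S/I/I on L0; bus (none); mem=30
  op20 P2: store L5 := 5 → I/I/M on L5; bus BusRdX; mem=6
  op21 P1: store L1 := 58 → I/M/I on L1; bus BusRdX Flush; mem=93
  op22 P0: store L1 := 96 → M/I/I on L1; bus BusRdX Flush; mem=58
  op23 P2: load  L3 → S/S/S on L3; bus BusRd; mem=33
  op24 P1: load  L0 → S/S/I on L0; bus BusRd; mem=30
  op25 P1: load  L3 → S/S/S on L3; bus (none); mem=33
  op26 P2: load  L2 → S/S/S on L2; bus BusRd; mem=30
  op27 P1: load  L3 → S/S/S on L3; bus (none); mem=33
  op28 P0: load  L3 → S/S/S on L3; bus (none); mem=33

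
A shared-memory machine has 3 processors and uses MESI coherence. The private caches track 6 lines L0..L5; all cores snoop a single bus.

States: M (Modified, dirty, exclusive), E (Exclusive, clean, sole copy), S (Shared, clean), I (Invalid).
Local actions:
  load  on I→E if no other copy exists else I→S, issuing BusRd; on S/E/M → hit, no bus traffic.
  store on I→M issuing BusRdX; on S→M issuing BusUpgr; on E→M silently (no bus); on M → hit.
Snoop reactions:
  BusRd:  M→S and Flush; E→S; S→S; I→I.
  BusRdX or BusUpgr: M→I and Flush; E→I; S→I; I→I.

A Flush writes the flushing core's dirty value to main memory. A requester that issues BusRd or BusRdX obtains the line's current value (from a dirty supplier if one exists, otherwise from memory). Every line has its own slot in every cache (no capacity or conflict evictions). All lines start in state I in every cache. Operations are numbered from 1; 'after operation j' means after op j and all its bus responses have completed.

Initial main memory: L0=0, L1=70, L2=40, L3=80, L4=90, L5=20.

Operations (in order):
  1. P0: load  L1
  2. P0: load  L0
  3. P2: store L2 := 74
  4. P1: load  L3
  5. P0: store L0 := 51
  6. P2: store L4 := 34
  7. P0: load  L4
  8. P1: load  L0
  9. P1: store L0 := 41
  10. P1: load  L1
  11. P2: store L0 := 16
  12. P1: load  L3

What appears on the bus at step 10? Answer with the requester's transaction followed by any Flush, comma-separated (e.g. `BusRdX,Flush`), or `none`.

bus = BusRd

[1] P0: load  L1 | P0:E(70), P1:I, P2:I | bus: BusRd
[2] P0: load  L0 | P0:E(0), P1:I, P2:I | bus: BusRd
[3] P2: store L2 := 74 | P0:I, P1:I, P2:M(74) | bus: BusRdX
[4] P1: load  L3 | P0:I, P1:E(80), P2:I | bus: BusRd
[5] P0: store L0 := 51 | P0:M(51), P1:I, P2:I | bus: none
[6] P2: store L4 := 34 | P0:I, P1:I, P2:M(34) | bus: BusRdX
[7] P0: load  L4 | P0:S(34), P1:I, P2:S(34) | bus: BusRd,Flush
[8] P1: load  L0 | P0:S(51), P1:S(51), P2:I | bus: BusRd,Flush
[9] P1: store L0 := 41 | P0:I, P1:M(41), P2:I | bus: BusUpgr
[10] P1: load  L1 | P0:S(70), P1:S(70), P2:I | bus: BusRd
[11] P2: store L0 := 16 | P0:I, P1:I, P2:M(16) | bus: BusRdX,Flush
[12] P1: load  L3 | P0:I, P1:E(80), P2:I | bus: none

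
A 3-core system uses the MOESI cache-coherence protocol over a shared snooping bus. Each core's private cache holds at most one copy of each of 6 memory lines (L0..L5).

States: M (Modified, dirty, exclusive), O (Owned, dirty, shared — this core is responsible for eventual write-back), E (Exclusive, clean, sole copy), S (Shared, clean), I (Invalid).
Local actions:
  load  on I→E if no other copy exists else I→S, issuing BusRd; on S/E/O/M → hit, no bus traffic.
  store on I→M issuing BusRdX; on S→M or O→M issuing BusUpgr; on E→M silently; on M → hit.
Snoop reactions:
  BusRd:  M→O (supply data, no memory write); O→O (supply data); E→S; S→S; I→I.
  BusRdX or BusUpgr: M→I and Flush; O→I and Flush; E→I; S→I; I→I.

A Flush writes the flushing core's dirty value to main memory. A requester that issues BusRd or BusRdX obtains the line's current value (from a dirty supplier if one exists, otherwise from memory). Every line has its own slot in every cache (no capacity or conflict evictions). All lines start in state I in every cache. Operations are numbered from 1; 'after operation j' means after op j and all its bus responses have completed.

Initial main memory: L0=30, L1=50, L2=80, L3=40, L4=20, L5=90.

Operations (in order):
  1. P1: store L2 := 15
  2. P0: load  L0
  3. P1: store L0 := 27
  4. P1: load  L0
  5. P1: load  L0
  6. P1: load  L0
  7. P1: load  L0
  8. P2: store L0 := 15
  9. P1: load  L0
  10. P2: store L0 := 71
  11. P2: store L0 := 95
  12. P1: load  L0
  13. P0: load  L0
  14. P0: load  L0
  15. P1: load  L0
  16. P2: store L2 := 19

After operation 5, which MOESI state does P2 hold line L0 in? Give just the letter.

step 1: P1: store L2 := 15  ⟶  IMI  (L2)  txn=BusRdX  M[L2]=80
step 2: P0: load  L0  ⟶  EII  (L0)  txn=BusRd  M[L0]=30
step 3: P1: store L0 := 27  ⟶  IMI  (L0)  txn=BusRdX  M[L0]=30
step 4: P1: load  L0  ⟶  IMI  (L0)  txn=∅  M[L0]=30
step 5: P1: load  L0  ⟶  IMI  (L0)  txn=∅  M[L0]=30
step 6: P1: load  L0  ⟶  IMI  (L0)  txn=∅  M[L0]=30
step 7: P1: load  L0  ⟶  IMI  (L0)  txn=∅  M[L0]=30
step 8: P2: store L0 := 15  ⟶  IIM  (L0)  txn=BusRdX+Flush  M[L0]=27
step 9: P1: load  L0  ⟶  ISO  (L0)  txn=BusRd  M[L0]=27
step 10: P2: store L0 := 71  ⟶  IIM  (L0)  txn=BusUpgr  M[L0]=27
step 11: P2: store L0 := 95  ⟶  IIM  (L0)  txn=∅  M[L0]=27
step 12: P1: load  L0  ⟶  ISO  (L0)  txn=BusRd  M[L0]=27
step 13: P0: load  L0  ⟶  SSO  (L0)  txn=BusRd  M[L0]=27
step 14: P0: load  L0  ⟶  SSO  (L0)  txn=∅  M[L0]=27
step 15: P1: load  L0  ⟶  SSO  (L0)  txn=∅  M[L0]=27
step 16: P2: store L2 := 19  ⟶  IIM  (L2)  txn=BusRdX+Flush  M[L2]=15

state = I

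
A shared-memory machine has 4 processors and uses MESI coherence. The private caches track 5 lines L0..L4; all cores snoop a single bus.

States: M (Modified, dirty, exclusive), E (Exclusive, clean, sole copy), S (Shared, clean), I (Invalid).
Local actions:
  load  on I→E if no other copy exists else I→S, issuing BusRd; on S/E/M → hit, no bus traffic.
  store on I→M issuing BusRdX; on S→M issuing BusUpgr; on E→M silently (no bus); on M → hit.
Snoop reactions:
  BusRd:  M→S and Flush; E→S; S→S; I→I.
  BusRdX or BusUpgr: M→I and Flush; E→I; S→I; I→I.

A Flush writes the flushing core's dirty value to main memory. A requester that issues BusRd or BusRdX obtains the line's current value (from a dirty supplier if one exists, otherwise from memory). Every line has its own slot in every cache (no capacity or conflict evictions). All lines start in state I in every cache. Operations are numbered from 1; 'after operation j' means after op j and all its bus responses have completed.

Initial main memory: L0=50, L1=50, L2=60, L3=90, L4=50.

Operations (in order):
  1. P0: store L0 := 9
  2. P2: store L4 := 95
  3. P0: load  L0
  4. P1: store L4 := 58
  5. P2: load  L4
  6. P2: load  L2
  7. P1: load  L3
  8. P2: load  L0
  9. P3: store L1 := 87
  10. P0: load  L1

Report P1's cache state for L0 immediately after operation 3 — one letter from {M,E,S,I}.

[1] P0: store L0 := 9 | P0:M(9), P1:I, P2:I, P3:I | bus: BusRdX
[2] P2: store L4 := 95 | P0:I, P1:I, P2:M(95), P3:I | bus: BusRdX
[3] P0: load  L0 | P0:M(9), P1:I, P2:I, P3:I | bus: none
[4] P1: store L4 := 58 | P0:I, P1:M(58), P2:I, P3:I | bus: BusRdX,Flush
[5] P2: load  L4 | P0:I, P1:S(58), P2:S(58), P3:I | bus: BusRd,Flush
[6] P2: load  L2 | P0:I, P1:I, P2:E(60), P3:I | bus: BusRd
[7] P1: load  L3 | P0:I, P1:E(90), P2:I, P3:I | bus: BusRd
[8] P2: load  L0 | P0:S(9), P1:I, P2:S(9), P3:I | bus: BusRd,Flush
[9] P3: store L1 := 87 | P0:I, P1:I, P2:I, P3:M(87) | bus: BusRdX
[10] P0: load  L1 | P0:S(87), P1:I, P2:I, P3:S(87) | bus: BusRd,Flush

state = I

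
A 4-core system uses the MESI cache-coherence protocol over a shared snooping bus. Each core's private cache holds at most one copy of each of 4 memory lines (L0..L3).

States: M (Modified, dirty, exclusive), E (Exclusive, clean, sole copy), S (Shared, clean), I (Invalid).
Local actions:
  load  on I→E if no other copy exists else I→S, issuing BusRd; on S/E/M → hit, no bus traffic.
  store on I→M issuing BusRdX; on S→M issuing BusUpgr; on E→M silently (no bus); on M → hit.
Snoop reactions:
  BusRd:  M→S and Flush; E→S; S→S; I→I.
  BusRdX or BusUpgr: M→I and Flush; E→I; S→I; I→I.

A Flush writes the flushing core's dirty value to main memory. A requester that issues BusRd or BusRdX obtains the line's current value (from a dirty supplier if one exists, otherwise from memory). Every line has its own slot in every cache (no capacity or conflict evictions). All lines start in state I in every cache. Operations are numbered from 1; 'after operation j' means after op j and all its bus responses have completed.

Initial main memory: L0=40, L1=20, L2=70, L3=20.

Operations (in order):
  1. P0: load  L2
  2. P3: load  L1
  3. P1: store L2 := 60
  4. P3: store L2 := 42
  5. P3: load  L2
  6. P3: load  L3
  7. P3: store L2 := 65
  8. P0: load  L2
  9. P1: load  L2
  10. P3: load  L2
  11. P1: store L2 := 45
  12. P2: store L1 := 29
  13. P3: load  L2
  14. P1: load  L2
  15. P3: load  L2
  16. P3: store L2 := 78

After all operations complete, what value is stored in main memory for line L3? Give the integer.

memory[L3] = 20

  op1 P0: load  L2 → E/I/I/I on L2; bus BusRd; mem=70
  op2 P3: load  L1 → I/I/I/E on L1; bus BusRd; mem=20
  op3 P1: store L2 := 60 → I/M/I/I on L2; bus BusRdX; mem=70
  op4 P3: store L2 := 42 → I/I/I/M on L2; bus BusRdX Flush; mem=60
  op5 P3: load  L2 → I/I/I/M on L2; bus (none); mem=60
  op6 P3: load  L3 → I/I/I/E on L3; bus BusRd; mem=20
  op7 P3: store L2 := 65 → I/I/I/M on L2; bus (none); mem=60
  op8 P0: load  L2 → S/I/I/S on L2; bus BusRd Flush; mem=65
  op9 P1: load  L2 → S/S/I/S on L2; bus BusRd; mem=65
  op10 P3: load  L2 → S/S/I/S on L2; bus (none); mem=65
  op11 P1: store L2 := 45 → I/M/I/I on L2; bus BusUpgr; mem=65
  op12 P2: store L1 := 29 → I/I/M/I on L1; bus BusRdX; mem=20
  op13 P3: load  L2 → I/S/I/S on L2; bus BusRd Flush; mem=45
  op14 P1: load  L2 → I/S/I/S on L2; bus (none); mem=45
  op15 P3: load  L2 → I/S/I/S on L2; bus (none); mem=45
  op16 P3: store L2 := 78 → I/I/I/M on L2; bus BusUpgr; mem=45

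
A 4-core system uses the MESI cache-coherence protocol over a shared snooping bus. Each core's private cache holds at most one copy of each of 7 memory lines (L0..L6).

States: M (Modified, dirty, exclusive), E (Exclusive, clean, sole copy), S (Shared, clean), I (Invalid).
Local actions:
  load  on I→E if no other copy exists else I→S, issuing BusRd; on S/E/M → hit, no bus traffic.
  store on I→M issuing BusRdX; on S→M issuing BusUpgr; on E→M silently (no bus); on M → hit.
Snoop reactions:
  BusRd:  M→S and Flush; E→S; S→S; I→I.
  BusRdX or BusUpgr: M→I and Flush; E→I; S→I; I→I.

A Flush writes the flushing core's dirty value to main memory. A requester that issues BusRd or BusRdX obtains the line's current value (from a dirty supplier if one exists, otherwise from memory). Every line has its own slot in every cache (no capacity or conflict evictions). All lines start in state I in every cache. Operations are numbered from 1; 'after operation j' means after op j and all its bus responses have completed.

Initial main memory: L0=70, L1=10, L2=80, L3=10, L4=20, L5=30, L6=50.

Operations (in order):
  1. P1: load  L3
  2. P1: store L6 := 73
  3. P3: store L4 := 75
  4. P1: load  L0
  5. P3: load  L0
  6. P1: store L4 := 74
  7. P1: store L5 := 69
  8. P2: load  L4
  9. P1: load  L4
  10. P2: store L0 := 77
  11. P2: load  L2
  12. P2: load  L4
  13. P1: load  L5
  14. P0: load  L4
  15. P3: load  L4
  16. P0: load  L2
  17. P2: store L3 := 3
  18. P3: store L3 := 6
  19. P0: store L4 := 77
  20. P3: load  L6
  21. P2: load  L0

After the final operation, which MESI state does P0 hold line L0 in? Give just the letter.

state = I

step 1: P1: load  L3  ⟶  IEII  (L3)  txn=BusRd  M[L3]=10
step 2: P1: store L6 := 73  ⟶  IMII  (L6)  txn=BusRdX  M[L6]=50
step 3: P3: store L4 := 75  ⟶  IIIM  (L4)  txn=BusRdX  M[L4]=20
step 4: P1: load  L0  ⟶  IEII  (L0)  txn=BusRd  M[L0]=70
step 5: P3: load  L0  ⟶  ISIS  (L0)  txn=BusRd  M[L0]=70
step 6: P1: store L4 := 74  ⟶  IMII  (L4)  txn=BusRdX+Flush  M[L4]=75
step 7: P1: store L5 := 69  ⟶  IMII  (L5)  txn=BusRdX  M[L5]=30
step 8: P2: load  L4  ⟶  ISSI  (L4)  txn=BusRd+Flush  M[L4]=74
step 9: P1: load  L4  ⟶  ISSI  (L4)  txn=∅  M[L4]=74
step 10: P2: store L0 := 77  ⟶  IIMI  (L0)  txn=BusRdX  M[L0]=70
step 11: P2: load  L2  ⟶  IIEI  (L2)  txn=BusRd  M[L2]=80
step 12: P2: load  L4  ⟶  ISSI  (L4)  txn=∅  M[L4]=74
step 13: P1: load  L5  ⟶  IMII  (L5)  txn=∅  M[L5]=30
step 14: P0: load  L4  ⟶  SSSI  (L4)  txn=BusRd  M[L4]=74
step 15: P3: load  L4  ⟶  SSSS  (L4)  txn=BusRd  M[L4]=74
step 16: P0: load  L2  ⟶  SISI  (L2)  txn=BusRd  M[L2]=80
step 17: P2: store L3 := 3  ⟶  IIMI  (L3)  txn=BusRdX  M[L3]=10
step 18: P3: store L3 := 6  ⟶  IIIM  (L3)  txn=BusRdX+Flush  M[L3]=3
step 19: P0: store L4 := 77  ⟶  MIII  (L4)  txn=BusUpgr  M[L4]=74
step 20: P3: load  L6  ⟶  ISIS  (L6)  txn=BusRd+Flush  M[L6]=73
step 21: P2: load  L0  ⟶  IIMI  (L0)  txn=∅  M[L0]=70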